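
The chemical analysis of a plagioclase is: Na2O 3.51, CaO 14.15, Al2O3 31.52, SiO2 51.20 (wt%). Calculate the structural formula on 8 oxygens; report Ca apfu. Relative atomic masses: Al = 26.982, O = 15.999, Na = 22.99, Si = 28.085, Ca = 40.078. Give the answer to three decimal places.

3.51 wt% Na2O ÷ 61.979 g/mol = 0.05663 mol, giving 0.11326 Na and 0.05663 O.
14.15 wt% CaO ÷ 56.077 g/mol = 0.25233 mol, giving 0.25233 Ca and 0.25233 O.
31.52 wt% Al2O3 ÷ 101.961 g/mol = 0.30914 mol, giving 0.61828 Al and 0.92742 O.
51.20 wt% SiO2 ÷ 60.083 g/mol = 0.85215 mol, giving 0.85215 Si and 1.70430 O.
Oxygen sums to 2.94068; scaling by 8/2.94068 = 2.72046 puts the formula on 8 O.
Ca: 0.25233 × 2.72046 = 0.686 atoms per formula unit.

0.686 Ca apfu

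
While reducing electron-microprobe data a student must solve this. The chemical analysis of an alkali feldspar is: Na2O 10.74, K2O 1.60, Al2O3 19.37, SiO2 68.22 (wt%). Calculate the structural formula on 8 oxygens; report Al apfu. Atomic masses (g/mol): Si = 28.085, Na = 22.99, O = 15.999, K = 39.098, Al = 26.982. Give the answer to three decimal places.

1.003 Al apfu

Na2O: 10.74/61.979 = 0.17328 mol → 0.34656 mol Na, 0.17328 mol O.
K2O: 1.60/94.195 = 0.01699 mol → 0.03398 mol K, 0.01699 mol O.
Al2O3: 19.37/101.961 = 0.18997 mol → 0.37994 mol Al, 0.56991 mol O.
SiO2: 68.22/60.083 = 1.13543 mol → 1.13543 mol Si, 2.27086 mol O.
Total oxygen = 3.03104 mol. Normalization factor = 8/3.03104 = 2.63936.
Al per 8 O = 0.37994 × 2.63936 = 1.003.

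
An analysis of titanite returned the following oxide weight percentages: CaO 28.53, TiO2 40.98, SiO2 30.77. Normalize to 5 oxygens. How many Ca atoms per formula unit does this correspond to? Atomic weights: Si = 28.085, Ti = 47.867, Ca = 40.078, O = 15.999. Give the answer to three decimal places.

0.994 Ca apfu

CaO (M=56.077): mol = 0.50876; Ca = 0.50876, O = 0.50876.
TiO2 (M=79.865): mol = 0.51312; Ti = 0.51312, O = 1.02624.
SiO2 (M=60.083): mol = 0.51212; Si = 0.51212, O = 1.02424.
ΣO = 2.55924; factor = 5/ΣO = 1.95371.
Ca apfu = 0.50876 × 1.95371 = 0.994.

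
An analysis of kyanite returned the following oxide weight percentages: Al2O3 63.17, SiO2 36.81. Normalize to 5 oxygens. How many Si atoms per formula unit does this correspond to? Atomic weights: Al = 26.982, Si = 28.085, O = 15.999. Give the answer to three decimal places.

Al2O3: 63.17/101.961 = 0.61955 mol → 1.23910 mol Al, 1.85865 mol O.
SiO2: 36.81/60.083 = 0.61265 mol → 0.61265 mol Si, 1.22530 mol O.
Total oxygen = 3.08395 mol. Normalization factor = 5/3.08395 = 1.62130.
Si per 5 O = 0.61265 × 1.62130 = 0.993.

0.993 Si apfu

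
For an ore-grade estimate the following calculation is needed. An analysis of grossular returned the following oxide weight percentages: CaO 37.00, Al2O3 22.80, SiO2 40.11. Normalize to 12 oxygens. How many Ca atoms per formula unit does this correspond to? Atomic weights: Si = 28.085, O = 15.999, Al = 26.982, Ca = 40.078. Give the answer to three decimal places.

2.970 Ca apfu

37.00 wt% CaO ÷ 56.077 g/mol = 0.65981 mol, giving 0.65981 Ca and 0.65981 O.
22.80 wt% Al2O3 ÷ 101.961 g/mol = 0.22361 mol, giving 0.44722 Al and 0.67083 O.
40.11 wt% SiO2 ÷ 60.083 g/mol = 0.66758 mol, giving 0.66758 Si and 1.33516 O.
Oxygen sums to 2.66580; scaling by 12/2.66580 = 4.50146 puts the formula on 12 O.
Ca: 0.65981 × 4.50146 = 2.970 atoms per formula unit.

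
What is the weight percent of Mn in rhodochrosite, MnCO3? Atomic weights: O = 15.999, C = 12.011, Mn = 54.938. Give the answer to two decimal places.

Molar mass of MnCO3: 1*54.938 + 1*12.011 + 3*15.999 = 114.946 g/mol.
Mass of Mn per formula unit: 1 × 54.938 = 54.938 g.
Weight fraction Mn = 54.938 / 114.946 = 0.4779.

47.79 wt%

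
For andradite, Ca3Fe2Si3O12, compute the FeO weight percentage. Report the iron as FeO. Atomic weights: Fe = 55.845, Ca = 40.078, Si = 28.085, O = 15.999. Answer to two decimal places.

Formula mass = 508.167 g/mol.
2 Fe → 2.0000 mol FeO per formula unit; M(FeO) = 71.844, so FeO mass = 143.688 g.
143.688/508.167 × 100 = 28.28 wt%.

28.28 wt%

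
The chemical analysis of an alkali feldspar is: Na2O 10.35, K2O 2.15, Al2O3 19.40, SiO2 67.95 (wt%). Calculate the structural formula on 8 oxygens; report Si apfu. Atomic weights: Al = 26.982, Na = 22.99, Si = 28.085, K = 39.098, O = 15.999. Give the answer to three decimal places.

Na2O: 10.35/61.979 = 0.16699 mol → 0.33398 mol Na, 0.16699 mol O.
K2O: 2.15/94.195 = 0.02282 mol → 0.04564 mol K, 0.02282 mol O.
Al2O3: 19.40/101.961 = 0.19027 mol → 0.38054 mol Al, 0.57081 mol O.
SiO2: 67.95/60.083 = 1.13094 mol → 1.13094 mol Si, 2.26188 mol O.
Total oxygen = 3.02250 mol. Normalization factor = 8/3.02250 = 2.64682.
Si per 8 O = 1.13094 × 2.64682 = 2.993.

2.993 Si apfu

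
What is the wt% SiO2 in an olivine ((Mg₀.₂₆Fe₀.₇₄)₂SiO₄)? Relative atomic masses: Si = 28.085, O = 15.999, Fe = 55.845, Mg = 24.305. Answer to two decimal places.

Formula mass = 187.370 g/mol.
1 Si → 1.0000 mol SiO2 per formula unit; M(SiO2) = 60.083, so SiO2 mass = 60.083 g.
60.083/187.370 × 100 = 32.07 wt%.

32.07 wt%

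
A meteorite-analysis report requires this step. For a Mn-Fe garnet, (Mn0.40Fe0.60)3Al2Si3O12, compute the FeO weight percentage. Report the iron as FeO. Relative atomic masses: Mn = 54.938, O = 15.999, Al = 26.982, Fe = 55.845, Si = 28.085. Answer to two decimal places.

26.04 wt%

M((Mn0.40Fe0.60)3Al2Si3O12) = 496.654 g/mol; M(FeO) = 71.844 g/mol.
Moles FeO per formula unit = 1.80 Fe ÷ 1 = 1.8000.
FeO fraction = (1.8000 × 71.844) / 496.654 = 129.319/496.654 = 0.2604.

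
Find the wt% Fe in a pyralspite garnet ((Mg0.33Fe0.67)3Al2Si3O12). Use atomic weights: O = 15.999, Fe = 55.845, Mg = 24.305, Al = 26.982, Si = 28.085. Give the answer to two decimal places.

24.06 mass %

M((Mg0.33Fe0.67)3Al2Si3O12) = 466.517 g/mol.
Fe contributes 2.01 × 55.845 = 112.248 g per mole.
112.248/466.517 = 0.2406 → 24.06%.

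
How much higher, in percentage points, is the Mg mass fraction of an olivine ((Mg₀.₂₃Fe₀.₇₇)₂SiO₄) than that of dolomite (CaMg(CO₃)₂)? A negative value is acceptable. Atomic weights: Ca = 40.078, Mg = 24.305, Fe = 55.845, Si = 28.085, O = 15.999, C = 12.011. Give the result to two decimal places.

-7.27 percentage points

Mg in (Mg₀.₂₃Fe₀.₇₇)₂SiO₄: molar mass 189.263 g/mol; 0.46×24.305 = 11.180 g → 5.91 wt%.
Mg in CaMg(CO₃)₂: molar mass 184.399 g/mol; 1×24.305 = 24.305 g → 13.18 wt%.
Difference = 5.91 − 13.18 = -7.27 percentage points.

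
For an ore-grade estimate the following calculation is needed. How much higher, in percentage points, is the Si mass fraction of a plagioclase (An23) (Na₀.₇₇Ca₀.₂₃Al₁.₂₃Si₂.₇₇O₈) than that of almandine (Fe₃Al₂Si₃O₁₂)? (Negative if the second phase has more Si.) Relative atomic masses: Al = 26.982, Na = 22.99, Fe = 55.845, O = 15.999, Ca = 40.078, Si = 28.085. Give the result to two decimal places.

12.33 percentage points

First mineral: 77.795 g Si in 265.896 g formula = 29.26 wt% Si.
Second mineral: 84.255 g Si in 497.742 g formula = 16.93 wt% Si.
29.26% − 16.93% gives a difference of 12.33 percentage points.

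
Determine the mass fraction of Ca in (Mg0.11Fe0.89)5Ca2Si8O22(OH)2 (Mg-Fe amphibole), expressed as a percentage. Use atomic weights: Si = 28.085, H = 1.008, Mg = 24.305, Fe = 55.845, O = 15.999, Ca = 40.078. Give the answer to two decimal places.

M((Mg0.11Fe0.89)5Ca2Si8O22(OH)2) = 952.706 g/mol.
Ca contributes 2 × 40.078 = 80.156 g per mole.
80.156/952.706 = 0.0841 → 8.41%.

8.41 weight percent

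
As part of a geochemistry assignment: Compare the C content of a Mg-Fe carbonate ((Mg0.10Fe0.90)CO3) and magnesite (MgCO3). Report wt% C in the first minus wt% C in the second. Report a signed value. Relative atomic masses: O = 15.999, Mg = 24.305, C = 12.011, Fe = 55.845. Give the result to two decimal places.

-3.59 percentage points

First mineral: 12.011 g C in 112.699 g formula = 10.66 wt% C.
Second mineral: 12.011 g C in 84.313 g formula = 14.25 wt% C.
10.66% − 14.25% gives a difference of -3.59 percentage points.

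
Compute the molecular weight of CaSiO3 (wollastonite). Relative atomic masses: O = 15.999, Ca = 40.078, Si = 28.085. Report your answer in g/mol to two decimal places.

116.16 g/mol

M = 1*40.078 + 1*28.085 + 3*15.999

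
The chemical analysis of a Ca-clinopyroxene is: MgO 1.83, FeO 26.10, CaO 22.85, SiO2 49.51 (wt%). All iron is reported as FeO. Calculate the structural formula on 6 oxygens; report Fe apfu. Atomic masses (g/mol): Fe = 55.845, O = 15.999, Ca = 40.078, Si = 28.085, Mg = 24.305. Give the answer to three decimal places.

MgO: 1.83/40.304 = 0.04540 mol → 0.04540 mol Mg, 0.04540 mol O.
FeO: 26.10/71.844 = 0.36329 mol → 0.36329 mol Fe, 0.36329 mol O.
CaO: 22.85/56.077 = 0.40748 mol → 0.40748 mol Ca, 0.40748 mol O.
SiO2: 49.51/60.083 = 0.82403 mol → 0.82403 mol Si, 1.64806 mol O.
Total oxygen = 2.46423 mol. Normalization factor = 6/2.46423 = 2.43484.
Fe per 6 O = 0.36329 × 2.43484 = 0.885.

0.885 Fe apfu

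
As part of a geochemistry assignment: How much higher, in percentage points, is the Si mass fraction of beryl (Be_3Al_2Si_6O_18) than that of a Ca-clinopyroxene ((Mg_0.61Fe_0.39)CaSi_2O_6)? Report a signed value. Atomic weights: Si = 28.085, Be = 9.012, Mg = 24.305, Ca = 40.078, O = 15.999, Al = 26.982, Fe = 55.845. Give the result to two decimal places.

M(Be_3Al_2Si_6O_18) = 537.492 g/mol, so wt% Si = 168.510/537.492 × 100 = 31.35%.
M((Mg_0.61Fe_0.39)CaSi_2O_6) = 228.848 g/mol, so wt% Si = 56.170/228.848 × 100 = 24.54%.
31.35 − 24.54 = 6.81 pp.

6.81 percentage points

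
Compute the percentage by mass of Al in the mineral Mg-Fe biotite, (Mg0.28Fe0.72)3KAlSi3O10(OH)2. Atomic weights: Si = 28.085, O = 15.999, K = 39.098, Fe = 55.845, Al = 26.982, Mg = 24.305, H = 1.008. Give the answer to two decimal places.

5.56 wt%

Molar mass of (Mg0.28Fe0.72)3KAlSi3O10(OH)2: 0.84×24.305 + 2.16×55.845 + 1×39.098 + 1×26.982 + 3×28.085 + 12×15.999 + 2×1.008 = 485.380 g/mol.
Mass of Al per formula unit: 1 × 26.982 = 26.982 g.
Weight fraction Al = 26.982 / 485.380 = 0.0556.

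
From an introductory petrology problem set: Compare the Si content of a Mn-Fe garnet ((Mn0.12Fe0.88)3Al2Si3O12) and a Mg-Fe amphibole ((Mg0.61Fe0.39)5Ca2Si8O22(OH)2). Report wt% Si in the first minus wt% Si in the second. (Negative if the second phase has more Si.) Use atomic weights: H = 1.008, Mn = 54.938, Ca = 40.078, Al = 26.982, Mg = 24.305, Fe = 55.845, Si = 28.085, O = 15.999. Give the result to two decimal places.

-8.77 percentage points

Si in (Mn0.12Fe0.88)3Al2Si3O12: molar mass 497.415 g/mol; 3×28.085 = 84.255 g → 16.94 wt%.
Si in (Mg0.61Fe0.39)5Ca2Si8O22(OH)2: molar mass 873.856 g/mol; 8×28.085 = 224.680 g → 25.71 wt%.
Difference = 16.94 − 25.71 = -8.77 percentage points.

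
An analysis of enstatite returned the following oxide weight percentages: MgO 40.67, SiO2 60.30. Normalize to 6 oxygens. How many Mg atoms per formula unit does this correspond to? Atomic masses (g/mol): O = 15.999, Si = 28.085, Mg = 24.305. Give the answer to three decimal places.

MgO: 40.67/40.304 = 1.00908 mol → 1.00908 mol Mg, 1.00908 mol O.
SiO2: 60.30/60.083 = 1.00361 mol → 1.00361 mol Si, 2.00722 mol O.
Total oxygen = 3.01630 mol. Normalization factor = 6/3.01630 = 1.98919.
Mg per 6 O = 1.00908 × 1.98919 = 2.007.

2.007 Mg apfu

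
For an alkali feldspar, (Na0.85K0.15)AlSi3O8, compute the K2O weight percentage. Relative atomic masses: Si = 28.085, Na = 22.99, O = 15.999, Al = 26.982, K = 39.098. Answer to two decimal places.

Formula mass = 264.635 g/mol.
0.15 K → 0.0750 mol K2O per formula unit; M(K2O) = 94.195, so K2O mass = 7.065 g.
7.065/264.635 × 100 = 2.67 wt%.

2.67 wt%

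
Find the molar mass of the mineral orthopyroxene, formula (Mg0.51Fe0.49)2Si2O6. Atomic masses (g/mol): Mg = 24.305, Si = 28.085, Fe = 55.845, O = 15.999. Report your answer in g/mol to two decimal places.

The formula mass is the sum 1.02·24.305 + 0.98·55.845 + 2·28.085 + 6·15.999.

231.68 g/mol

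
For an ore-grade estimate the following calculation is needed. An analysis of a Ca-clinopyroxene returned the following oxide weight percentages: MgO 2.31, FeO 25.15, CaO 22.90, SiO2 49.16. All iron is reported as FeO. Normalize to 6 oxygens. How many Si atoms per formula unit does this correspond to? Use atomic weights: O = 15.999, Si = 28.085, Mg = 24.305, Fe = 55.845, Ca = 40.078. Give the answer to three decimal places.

MgO (M=40.304): mol = 0.05731; Mg = 0.05731, O = 0.05731.
FeO (M=71.844): mol = 0.35006; Fe = 0.35006, O = 0.35006.
CaO (M=56.077): mol = 0.40837; Ca = 0.40837, O = 0.40837.
SiO2 (M=60.083): mol = 0.81820; Si = 0.81820, O = 1.63640.
ΣO = 2.45214; factor = 6/ΣO = 2.44684.
Si apfu = 0.81820 × 2.44684 = 2.002.

2.002 Si apfu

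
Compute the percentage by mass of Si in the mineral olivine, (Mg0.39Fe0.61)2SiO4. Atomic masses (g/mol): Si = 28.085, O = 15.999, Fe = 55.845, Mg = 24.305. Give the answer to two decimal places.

15.68 wt%

Molar mass of (Mg0.39Fe0.61)2SiO4: 0.78*24.305 + 1.22*55.845 + 1*28.085 + 4*15.999 = 179.170 g/mol.
Mass of Si per formula unit: 1 × 28.085 = 28.085 g.
Weight fraction Si = 28.085 / 179.170 = 0.1568.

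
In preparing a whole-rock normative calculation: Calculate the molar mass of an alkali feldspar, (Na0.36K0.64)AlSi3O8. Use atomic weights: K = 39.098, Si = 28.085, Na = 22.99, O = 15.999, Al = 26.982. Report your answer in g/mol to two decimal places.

272.53 g/mol

The formula mass is the sum 0.36*22.99 + 0.64*39.098 + 1*26.982 + 3*28.085 + 8*15.999.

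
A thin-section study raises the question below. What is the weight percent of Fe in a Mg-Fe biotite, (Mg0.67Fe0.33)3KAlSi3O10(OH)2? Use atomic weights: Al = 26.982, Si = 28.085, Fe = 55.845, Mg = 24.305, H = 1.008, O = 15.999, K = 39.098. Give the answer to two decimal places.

Formula mass = 2.01×24.305 + 0.99×55.845 + 1×39.098 + 1×26.982 + 3×28.085 + 12×15.999 + 2×1.008 = 448.479 g/mol, of which 55.287 g is Fe.
So Fe makes up 55.287/448.479 = 0.1233 of the mass, i.e. 12.33%.

12.33 mass %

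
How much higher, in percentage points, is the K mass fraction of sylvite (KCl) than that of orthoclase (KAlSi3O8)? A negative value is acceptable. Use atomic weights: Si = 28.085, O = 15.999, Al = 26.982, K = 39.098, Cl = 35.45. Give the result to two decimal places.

M(KCl) = 74.548 g/mol, so wt% K = 39.098/74.548 × 100 = 52.45%.
M(KAlSi3O8) = 278.327 g/mol, so wt% K = 39.098/278.327 × 100 = 14.05%.
52.45 − 14.05 = 38.40 pp.

38.40 percentage points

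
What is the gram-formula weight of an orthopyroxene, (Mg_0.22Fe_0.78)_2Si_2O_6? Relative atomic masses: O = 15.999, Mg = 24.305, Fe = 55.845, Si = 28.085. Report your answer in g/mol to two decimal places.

249.98 g/mol

The formula mass is the sum 0.44·24.305 + 1.56·55.845 + 2·28.085 + 6·15.999.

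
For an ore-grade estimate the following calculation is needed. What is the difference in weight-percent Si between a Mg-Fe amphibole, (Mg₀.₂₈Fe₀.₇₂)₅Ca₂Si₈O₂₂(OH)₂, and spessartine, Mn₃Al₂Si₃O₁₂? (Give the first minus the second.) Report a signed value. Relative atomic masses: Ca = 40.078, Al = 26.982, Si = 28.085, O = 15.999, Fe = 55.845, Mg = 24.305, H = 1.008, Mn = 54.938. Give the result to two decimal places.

7.25 percentage points

M((Mg₀.₂₈Fe₀.₇₂)₅Ca₂Si₈O₂₂(OH)₂) = 925.897 g/mol, so wt% Si = 224.680/925.897 × 100 = 24.27%.
M(Mn₃Al₂Si₃O₁₂) = 495.021 g/mol, so wt% Si = 84.255/495.021 × 100 = 17.02%.
24.27 − 17.02 = 7.25 pp.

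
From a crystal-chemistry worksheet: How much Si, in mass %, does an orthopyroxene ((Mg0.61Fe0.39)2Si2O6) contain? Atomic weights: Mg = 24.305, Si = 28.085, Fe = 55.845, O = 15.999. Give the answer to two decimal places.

24.92 mass %

Molar mass of (Mg0.61Fe0.39)2Si2O6: 1.22*24.305 + 0.78*55.845 + 2*28.085 + 6*15.999 = 225.375 g/mol.
Mass of Si per formula unit: 2 × 28.085 = 56.170 g.
Weight fraction Si = 56.170 / 225.375 = 0.2492.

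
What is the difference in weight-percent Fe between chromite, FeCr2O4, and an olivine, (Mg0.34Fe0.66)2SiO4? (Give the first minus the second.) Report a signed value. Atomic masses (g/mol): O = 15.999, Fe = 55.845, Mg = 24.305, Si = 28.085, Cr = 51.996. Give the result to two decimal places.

First mineral: 55.845 g Fe in 223.833 g formula = 24.95 wt% Fe.
Second mineral: 73.715 g Fe in 182.324 g formula = 40.43 wt% Fe.
24.95% − 40.43% gives a difference of -15.48 percentage points.

-15.48 percentage points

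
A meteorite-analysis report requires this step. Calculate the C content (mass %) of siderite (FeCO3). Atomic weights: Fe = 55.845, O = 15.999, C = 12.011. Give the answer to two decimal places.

10.37 mass %

Formula mass = 1×55.845 + 1×12.011 + 3×15.999 = 115.853 g/mol, of which 12.011 g is C.
So C makes up 12.011/115.853 = 0.1037 of the mass, i.e. 10.37%.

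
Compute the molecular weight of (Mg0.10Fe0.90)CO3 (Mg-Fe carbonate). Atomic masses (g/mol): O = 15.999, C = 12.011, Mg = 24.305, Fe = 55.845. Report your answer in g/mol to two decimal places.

112.70 g/mol

M = 0.10×24.305 + 0.90×55.845 + 1×12.011 + 3×15.999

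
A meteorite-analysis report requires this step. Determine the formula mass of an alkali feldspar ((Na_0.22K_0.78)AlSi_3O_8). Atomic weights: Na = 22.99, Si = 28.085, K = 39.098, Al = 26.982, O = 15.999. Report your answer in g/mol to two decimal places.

Na: 0.22 × 22.99 = 5.0578
K: 0.78 × 39.098 = 30.4964
Al: 1 × 26.982 = 26.9820
Si: 3 × 28.085 = 84.2550
O: 8 × 15.999 = 127.9920
Summing the contributions gives the formula mass.

274.78 g/mol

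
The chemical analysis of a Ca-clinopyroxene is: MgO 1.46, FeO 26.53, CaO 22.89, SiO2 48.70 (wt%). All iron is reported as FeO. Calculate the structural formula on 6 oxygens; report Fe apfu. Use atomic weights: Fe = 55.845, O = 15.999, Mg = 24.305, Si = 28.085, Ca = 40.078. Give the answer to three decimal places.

1.46 wt% MgO ÷ 40.304 g/mol = 0.03622 mol, giving 0.03622 Mg and 0.03622 O.
26.53 wt% FeO ÷ 71.844 g/mol = 0.36927 mol, giving 0.36927 Fe and 0.36927 O.
22.89 wt% CaO ÷ 56.077 g/mol = 0.40819 mol, giving 0.40819 Ca and 0.40819 O.
48.70 wt% SiO2 ÷ 60.083 g/mol = 0.81055 mol, giving 0.81055 Si and 1.62110 O.
Oxygen sums to 2.43478; scaling by 6/2.43478 = 2.46429 puts the formula on 6 O.
Fe: 0.36927 × 2.46429 = 0.910 atoms per formula unit.

0.910 Fe apfu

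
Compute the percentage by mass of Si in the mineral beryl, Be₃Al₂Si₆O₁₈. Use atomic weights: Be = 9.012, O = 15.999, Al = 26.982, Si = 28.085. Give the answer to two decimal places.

31.35 weight percent

M(Be₃Al₂Si₆O₁₈) = 537.492 g/mol.
Si contributes 6 × 28.085 = 168.510 g per mole.
168.510/537.492 = 0.3135 → 31.35%.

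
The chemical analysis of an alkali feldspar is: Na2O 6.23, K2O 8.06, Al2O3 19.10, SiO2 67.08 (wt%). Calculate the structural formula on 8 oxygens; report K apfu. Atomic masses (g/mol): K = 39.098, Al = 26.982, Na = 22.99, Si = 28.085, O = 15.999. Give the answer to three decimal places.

Na2O: 6.23/61.979 = 0.10052 mol → 0.20104 mol Na, 0.10052 mol O.
K2O: 8.06/94.195 = 0.08557 mol → 0.17114 mol K, 0.08557 mol O.
Al2O3: 19.10/101.961 = 0.18733 mol → 0.37466 mol Al, 0.56199 mol O.
SiO2: 67.08/60.083 = 1.11646 mol → 1.11646 mol Si, 2.23292 mol O.
Total oxygen = 2.98100 mol. Normalization factor = 8/2.98100 = 2.68366.
K per 8 O = 0.17114 × 2.68366 = 0.459.

0.459 K apfu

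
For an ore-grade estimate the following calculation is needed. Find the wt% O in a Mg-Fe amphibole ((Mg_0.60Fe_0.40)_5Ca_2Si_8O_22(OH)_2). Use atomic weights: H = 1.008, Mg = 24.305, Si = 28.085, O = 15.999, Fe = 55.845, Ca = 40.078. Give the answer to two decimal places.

Formula mass = 3×24.305 + 2×55.845 + 2×40.078 + 8×28.085 + 24×15.999 + 2×1.008 = 875.433 g/mol, of which 383.976 g is O.
So O makes up 383.976/875.433 = 0.4386 of the mass, i.e. 43.86%.

43.86 weight percent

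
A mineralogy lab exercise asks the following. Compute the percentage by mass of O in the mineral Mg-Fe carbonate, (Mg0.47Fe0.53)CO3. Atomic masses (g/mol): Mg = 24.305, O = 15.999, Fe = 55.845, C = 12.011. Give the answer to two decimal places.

47.51 wt%

M((Mg0.47Fe0.53)CO3) = 101.029 g/mol.
O contributes 3 × 15.999 = 47.997 g per mole.
47.997/101.029 = 0.4751 → 47.51%.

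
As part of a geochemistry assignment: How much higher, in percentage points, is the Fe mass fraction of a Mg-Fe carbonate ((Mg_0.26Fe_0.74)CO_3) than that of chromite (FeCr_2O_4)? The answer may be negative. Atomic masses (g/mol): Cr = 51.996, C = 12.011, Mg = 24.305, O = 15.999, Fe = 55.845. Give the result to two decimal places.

First mineral: 41.325 g Fe in 107.653 g formula = 38.39 wt% Fe.
Second mineral: 55.845 g Fe in 223.833 g formula = 24.95 wt% Fe.
38.39% − 24.95% gives a difference of 13.44 percentage points.

13.44 percentage points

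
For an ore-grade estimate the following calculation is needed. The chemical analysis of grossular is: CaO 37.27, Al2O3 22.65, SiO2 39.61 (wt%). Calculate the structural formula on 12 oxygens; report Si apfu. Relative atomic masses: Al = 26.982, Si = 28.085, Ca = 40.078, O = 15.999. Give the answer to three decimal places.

CaO (M=56.077): mol = 0.66462; Ca = 0.66462, O = 0.66462.
Al2O3 (M=101.961): mol = 0.22214; Al = 0.44428, O = 0.66642.
SiO2 (M=60.083): mol = 0.65925; Si = 0.65925, O = 1.31850.
ΣO = 2.64954; factor = 12/ΣO = 4.52909.
Si apfu = 0.65925 × 4.52909 = 2.986.

2.986 Si apfu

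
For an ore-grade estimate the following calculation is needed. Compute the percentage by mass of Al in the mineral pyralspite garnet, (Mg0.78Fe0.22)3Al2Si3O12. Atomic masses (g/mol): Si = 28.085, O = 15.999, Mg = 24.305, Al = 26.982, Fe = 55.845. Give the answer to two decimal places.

12.73 mass %

Molar mass of (Mg0.78Fe0.22)3Al2Si3O12: 2.34×24.305 + 0.66×55.845 + 2×26.982 + 3×28.085 + 12×15.999 = 423.938 g/mol.
Mass of Al per formula unit: 2 × 26.982 = 53.964 g.
Weight fraction Al = 53.964 / 423.938 = 0.1273.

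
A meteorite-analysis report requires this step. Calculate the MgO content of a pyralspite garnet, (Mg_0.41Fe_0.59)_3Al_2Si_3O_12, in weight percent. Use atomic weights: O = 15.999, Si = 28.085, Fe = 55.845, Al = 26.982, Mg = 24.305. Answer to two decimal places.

Formula mass = 458.948 g/mol.
1.23 Mg → 1.2300 mol MgO per formula unit; M(MgO) = 40.304, so MgO mass = 49.574 g.
49.574/458.948 × 100 = 10.80 wt%.

10.80 wt%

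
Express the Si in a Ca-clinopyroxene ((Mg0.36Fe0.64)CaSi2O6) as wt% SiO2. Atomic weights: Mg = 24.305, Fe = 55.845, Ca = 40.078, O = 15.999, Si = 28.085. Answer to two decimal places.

50.76 wt%

Molar mass of (Mg0.36Fe0.64)CaSi2O6 = 0.36·24.305 + 0.64·55.845 + 1·40.078 + 2·28.085 + 6·15.999 = 236.733 g/mol.
Each formula unit contains 2 Si, equivalent to 2/1 = 2.0000 mol SiO2.
M(SiO2) = 1×28.085 + 2×15.999 = 60.083 g/mol.
Mass of SiO2 per formula unit = 2.0000 × 60.083 = 120.166 g.
SiO2 wt% = 120.166 / 236.733 × 100 = 50.76%.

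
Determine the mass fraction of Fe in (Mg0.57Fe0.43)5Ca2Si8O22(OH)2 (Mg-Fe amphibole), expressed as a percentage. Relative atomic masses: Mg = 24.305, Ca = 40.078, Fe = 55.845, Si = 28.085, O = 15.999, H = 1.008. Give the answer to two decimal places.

13.64 wt%

M((Mg0.57Fe0.43)5Ca2Si8O22(OH)2) = 880.164 g/mol.
Fe contributes 2.15 × 55.845 = 120.067 g per mole.
120.067/880.164 = 0.1364 → 13.64%.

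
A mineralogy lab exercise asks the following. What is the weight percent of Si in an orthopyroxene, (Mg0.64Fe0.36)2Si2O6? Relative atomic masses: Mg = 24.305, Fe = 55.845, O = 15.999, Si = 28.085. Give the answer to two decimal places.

25.13 weight percent

Formula mass = 1.28*24.305 + 0.72*55.845 + 2*28.085 + 6*15.999 = 223.483 g/mol, of which 56.170 g is Si.
So Si makes up 56.170/223.483 = 0.2513 of the mass, i.e. 25.13%.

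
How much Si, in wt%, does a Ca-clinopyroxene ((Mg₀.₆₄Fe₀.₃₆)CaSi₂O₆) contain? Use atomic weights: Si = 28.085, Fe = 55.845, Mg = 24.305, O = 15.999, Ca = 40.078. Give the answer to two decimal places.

24.65 wt%

Molar mass of (Mg₀.₆₄Fe₀.₃₆)CaSi₂O₆: 0.64·24.305 + 0.36·55.845 + 1·40.078 + 2·28.085 + 6·15.999 = 227.901 g/mol.
Mass of Si per formula unit: 2 × 28.085 = 56.170 g.
Weight fraction Si = 56.170 / 227.901 = 0.2465.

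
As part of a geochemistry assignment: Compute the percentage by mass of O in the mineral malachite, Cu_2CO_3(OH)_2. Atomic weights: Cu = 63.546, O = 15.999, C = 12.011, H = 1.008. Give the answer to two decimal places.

36.18 mass %

Molar mass of Cu_2CO_3(OH)_2: 2·63.546 + 1·12.011 + 5·15.999 + 2·1.008 = 221.114 g/mol.
Mass of O per formula unit: 5 × 15.999 = 79.995 g.
Weight fraction O = 79.995 / 221.114 = 0.3618.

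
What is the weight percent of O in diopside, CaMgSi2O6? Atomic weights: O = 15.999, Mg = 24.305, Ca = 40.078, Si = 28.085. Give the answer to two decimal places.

Formula mass = 1·40.078 + 1·24.305 + 2·28.085 + 6·15.999 = 216.547 g/mol, of which 95.994 g is O.
So O makes up 95.994/216.547 = 0.4433 of the mass, i.e. 44.33%.

44.33 mass %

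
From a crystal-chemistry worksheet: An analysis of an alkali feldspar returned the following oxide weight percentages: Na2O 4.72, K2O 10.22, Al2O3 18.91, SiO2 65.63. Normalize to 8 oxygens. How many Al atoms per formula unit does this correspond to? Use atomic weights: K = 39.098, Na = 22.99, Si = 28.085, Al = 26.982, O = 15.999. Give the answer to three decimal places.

4.72 wt% Na2O ÷ 61.979 g/mol = 0.07615 mol, giving 0.15230 Na and 0.07615 O.
10.22 wt% K2O ÷ 94.195 g/mol = 0.10850 mol, giving 0.21700 K and 0.10850 O.
18.91 wt% Al2O3 ÷ 101.961 g/mol = 0.18546 mol, giving 0.37092 Al and 0.55638 O.
65.63 wt% SiO2 ÷ 60.083 g/mol = 1.09232 mol, giving 1.09232 Si and 2.18464 O.
Oxygen sums to 2.92567; scaling by 8/2.92567 = 2.73442 puts the formula on 8 O.
Al: 0.37092 × 2.73442 = 1.014 atoms per formula unit.

1.014 Al apfu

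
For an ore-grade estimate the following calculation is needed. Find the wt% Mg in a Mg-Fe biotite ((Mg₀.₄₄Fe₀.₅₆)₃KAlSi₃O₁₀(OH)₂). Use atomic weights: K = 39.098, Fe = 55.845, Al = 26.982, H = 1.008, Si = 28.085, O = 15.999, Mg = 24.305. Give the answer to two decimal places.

Molar mass of (Mg₀.₄₄Fe₀.₅₆)₃KAlSi₃O₁₀(OH)₂: 1.32·24.305 + 1.68·55.845 + 1·39.098 + 1·26.982 + 3·28.085 + 12·15.999 + 2·1.008 = 470.241 g/mol.
Mass of Mg per formula unit: 1.32 × 24.305 = 32.083 g.
Weight fraction Mg = 32.083 / 470.241 = 0.0682.

6.82 mass %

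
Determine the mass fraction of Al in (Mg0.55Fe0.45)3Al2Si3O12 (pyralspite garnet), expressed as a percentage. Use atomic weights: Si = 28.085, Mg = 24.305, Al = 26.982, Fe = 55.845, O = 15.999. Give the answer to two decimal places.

12.11 weight percent

Formula mass = 1.65·24.305 + 1.35·55.845 + 2·26.982 + 3·28.085 + 12·15.999 = 445.701 g/mol, of which 53.964 g is Al.
So Al makes up 53.964/445.701 = 0.1211 of the mass, i.e. 12.11%.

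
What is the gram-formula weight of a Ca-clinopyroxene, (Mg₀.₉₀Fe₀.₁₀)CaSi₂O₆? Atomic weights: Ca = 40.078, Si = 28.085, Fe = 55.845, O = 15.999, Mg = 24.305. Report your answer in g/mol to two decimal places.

219.70 g/mol

Mg: 0.90 × 24.305 = 21.8745
Fe: 0.10 × 55.845 = 5.5845
Ca: 1 × 40.078 = 40.0780
Si: 2 × 28.085 = 56.1700
O: 6 × 15.999 = 95.9940
Summing the contributions gives the formula mass.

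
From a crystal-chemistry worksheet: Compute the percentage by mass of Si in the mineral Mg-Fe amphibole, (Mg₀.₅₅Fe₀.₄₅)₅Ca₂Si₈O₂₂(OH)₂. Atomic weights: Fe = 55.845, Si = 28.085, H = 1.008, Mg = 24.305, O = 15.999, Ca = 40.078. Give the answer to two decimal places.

25.44 wt%

Formula mass = 2.75·24.305 + 2.25·55.845 + 2·40.078 + 8·28.085 + 24·15.999 + 2·1.008 = 883.318 g/mol, of which 224.680 g is Si.
So Si makes up 224.680/883.318 = 0.2544 of the mass, i.e. 25.44%.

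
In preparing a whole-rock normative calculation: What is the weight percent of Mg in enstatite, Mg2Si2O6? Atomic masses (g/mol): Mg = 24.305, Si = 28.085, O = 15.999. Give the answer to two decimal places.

24.21 weight percent

Molar mass of Mg2Si2O6: 2·24.305 + 2·28.085 + 6·15.999 = 200.774 g/mol.
Mass of Mg per formula unit: 2 × 24.305 = 48.610 g.
Weight fraction Mg = 48.610 / 200.774 = 0.2421.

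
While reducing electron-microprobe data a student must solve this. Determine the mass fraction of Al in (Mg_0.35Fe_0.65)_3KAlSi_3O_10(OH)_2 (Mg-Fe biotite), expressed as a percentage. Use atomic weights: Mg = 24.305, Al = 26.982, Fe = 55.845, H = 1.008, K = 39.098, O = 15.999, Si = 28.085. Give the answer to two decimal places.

Formula mass = 1.05*24.305 + 1.95*55.845 + 1*39.098 + 1*26.982 + 3*28.085 + 12*15.999 + 2*1.008 = 478.757 g/mol, of which 26.982 g is Al.
So Al makes up 26.982/478.757 = 0.0564 of the mass, i.e. 5.64%.

5.64 wt%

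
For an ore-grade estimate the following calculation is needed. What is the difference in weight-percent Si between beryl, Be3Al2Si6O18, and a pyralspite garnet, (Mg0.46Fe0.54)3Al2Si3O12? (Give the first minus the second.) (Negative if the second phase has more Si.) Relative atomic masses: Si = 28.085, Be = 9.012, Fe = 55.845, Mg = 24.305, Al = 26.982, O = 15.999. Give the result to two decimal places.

12.80 percentage points

M(Be3Al2Si6O18) = 537.492 g/mol, so wt% Si = 168.510/537.492 × 100 = 31.35%.
M((Mg0.46Fe0.54)3Al2Si3O12) = 454.217 g/mol, so wt% Si = 84.255/454.217 × 100 = 18.55%.
31.35 − 18.55 = 12.80 pp.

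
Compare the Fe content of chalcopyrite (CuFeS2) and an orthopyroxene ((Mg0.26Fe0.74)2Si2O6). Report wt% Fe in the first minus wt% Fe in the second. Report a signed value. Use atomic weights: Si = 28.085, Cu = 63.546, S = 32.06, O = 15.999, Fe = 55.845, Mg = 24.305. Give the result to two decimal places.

Fe in CuFeS2: molar mass 183.511 g/mol; 1×55.845 = 55.845 g → 30.43 wt%.
Fe in (Mg0.26Fe0.74)2Si2O6: molar mass 247.453 g/mol; 1.48×55.845 = 82.651 g → 33.40 wt%.
Difference = 30.43 − 33.40 = -2.97 percentage points.

-2.97 percentage points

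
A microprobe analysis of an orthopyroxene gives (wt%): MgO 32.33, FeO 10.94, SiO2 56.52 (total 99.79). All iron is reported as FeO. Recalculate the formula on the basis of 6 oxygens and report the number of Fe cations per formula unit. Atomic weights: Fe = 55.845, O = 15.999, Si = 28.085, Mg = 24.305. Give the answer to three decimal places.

32.33 wt% MgO ÷ 40.304 g/mol = 0.80215 mol, giving 0.80215 Mg and 0.80215 O.
10.94 wt% FeO ÷ 71.844 g/mol = 0.15227 mol, giving 0.15227 Fe and 0.15227 O.
56.52 wt% SiO2 ÷ 60.083 g/mol = 0.94070 mol, giving 0.94070 Si and 1.88140 O.
Oxygen sums to 2.83582; scaling by 6/2.83582 = 2.11579 puts the formula on 6 O.
Fe: 0.15227 × 2.11579 = 0.322 atoms per formula unit.

0.322 Fe apfu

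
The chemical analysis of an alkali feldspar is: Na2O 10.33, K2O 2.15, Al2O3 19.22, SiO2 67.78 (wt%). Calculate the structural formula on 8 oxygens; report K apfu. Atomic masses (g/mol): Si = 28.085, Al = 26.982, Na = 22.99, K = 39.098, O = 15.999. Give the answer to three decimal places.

0.121 K apfu

10.33 wt% Na2O ÷ 61.979 g/mol = 0.16667 mol, giving 0.33334 Na and 0.16667 O.
2.15 wt% K2O ÷ 94.195 g/mol = 0.02282 mol, giving 0.04564 K and 0.02282 O.
19.22 wt% Al2O3 ÷ 101.961 g/mol = 0.18850 mol, giving 0.37700 Al and 0.56550 O.
67.78 wt% SiO2 ÷ 60.083 g/mol = 1.12811 mol, giving 1.12811 Si and 2.25622 O.
Oxygen sums to 3.01121; scaling by 8/3.01121 = 2.65674 puts the formula on 8 O.
K: 0.04564 × 2.65674 = 0.121 atoms per formula unit.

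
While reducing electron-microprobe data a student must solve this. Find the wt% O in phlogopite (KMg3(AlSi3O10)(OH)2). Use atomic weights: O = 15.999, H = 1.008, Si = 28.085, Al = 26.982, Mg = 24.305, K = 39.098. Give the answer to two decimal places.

Formula mass = 1·39.098 + 3·24.305 + 1·26.982 + 3·28.085 + 12·15.999 + 2·1.008 = 417.254 g/mol, of which 191.988 g is O.
So O makes up 191.988/417.254 = 0.4601 of the mass, i.e. 46.01%.

46.01 mass %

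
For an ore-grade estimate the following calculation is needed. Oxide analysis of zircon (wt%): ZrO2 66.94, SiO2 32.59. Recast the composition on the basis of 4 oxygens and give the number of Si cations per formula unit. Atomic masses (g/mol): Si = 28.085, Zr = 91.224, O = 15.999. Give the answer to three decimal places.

0.999 Si apfu

66.94 wt% ZrO2 ÷ 123.222 g/mol = 0.54325 mol, giving 0.54325 Zr and 1.08650 O.
32.59 wt% SiO2 ÷ 60.083 g/mol = 0.54242 mol, giving 0.54242 Si and 1.08484 O.
Oxygen sums to 2.17134; scaling by 4/2.17134 = 1.84218 puts the formula on 4 O.
Si: 0.54242 × 1.84218 = 0.999 atoms per formula unit.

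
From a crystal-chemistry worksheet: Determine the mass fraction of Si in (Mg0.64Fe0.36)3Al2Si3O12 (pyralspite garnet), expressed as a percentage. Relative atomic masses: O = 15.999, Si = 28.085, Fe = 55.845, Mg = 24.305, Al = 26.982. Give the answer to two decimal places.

Formula mass = 1.92*24.305 + 1.08*55.845 + 2*26.982 + 3*28.085 + 12*15.999 = 437.185 g/mol, of which 84.255 g is Si.
So Si makes up 84.255/437.185 = 0.1927 of the mass, i.e. 19.27%.

19.27 mass %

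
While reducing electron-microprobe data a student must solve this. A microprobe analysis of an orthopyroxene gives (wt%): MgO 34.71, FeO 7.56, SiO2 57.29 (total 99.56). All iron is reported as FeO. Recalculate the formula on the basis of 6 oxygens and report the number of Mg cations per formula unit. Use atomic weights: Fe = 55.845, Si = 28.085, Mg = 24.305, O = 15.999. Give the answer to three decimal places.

1.798 Mg apfu

34.71 wt% MgO ÷ 40.304 g/mol = 0.86120 mol, giving 0.86120 Mg and 0.86120 O.
7.56 wt% FeO ÷ 71.844 g/mol = 0.10523 mol, giving 0.10523 Fe and 0.10523 O.
57.29 wt% SiO2 ÷ 60.083 g/mol = 0.95351 mol, giving 0.95351 Si and 1.90702 O.
Oxygen sums to 2.87345; scaling by 6/2.87345 = 2.08808 puts the formula on 6 O.
Mg: 0.86120 × 2.08808 = 1.798 atoms per formula unit.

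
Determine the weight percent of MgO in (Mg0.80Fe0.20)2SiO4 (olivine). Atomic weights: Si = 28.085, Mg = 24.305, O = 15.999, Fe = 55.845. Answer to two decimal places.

42.06 wt%

M((Mg0.80Fe0.20)2SiO4) = 153.307 g/mol; M(MgO) = 40.304 g/mol.
Moles MgO per formula unit = 1.60 Mg ÷ 1 = 1.6000.
MgO fraction = (1.6000 × 40.304) / 153.307 = 64.486/153.307 = 0.4206.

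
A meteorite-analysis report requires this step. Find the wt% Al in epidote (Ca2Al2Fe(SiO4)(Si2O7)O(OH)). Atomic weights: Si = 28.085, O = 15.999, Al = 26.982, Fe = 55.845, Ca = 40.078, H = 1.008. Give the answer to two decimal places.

Formula mass = 2×40.078 + 2×26.982 + 1×55.845 + 3×28.085 + 13×15.999 + 1×1.008 = 483.215 g/mol, of which 53.964 g is Al.
So Al makes up 53.964/483.215 = 0.1117 of the mass, i.e. 11.17%.

11.17 wt%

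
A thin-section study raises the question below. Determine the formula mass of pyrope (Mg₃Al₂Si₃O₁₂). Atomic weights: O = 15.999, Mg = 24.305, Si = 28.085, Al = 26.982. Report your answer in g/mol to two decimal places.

403.12 g/mol

M = 3*24.305 + 2*26.982 + 3*28.085 + 12*15.999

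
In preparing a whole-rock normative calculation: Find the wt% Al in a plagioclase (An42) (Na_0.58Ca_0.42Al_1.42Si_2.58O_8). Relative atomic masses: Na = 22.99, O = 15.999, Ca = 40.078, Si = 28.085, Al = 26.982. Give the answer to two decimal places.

14.25 wt%

M(Na_0.58Ca_0.42Al_1.42Si_2.58O_8) = 268.933 g/mol.
Al contributes 1.42 × 26.982 = 38.314 g per mole.
38.314/268.933 = 0.1425 → 14.25%.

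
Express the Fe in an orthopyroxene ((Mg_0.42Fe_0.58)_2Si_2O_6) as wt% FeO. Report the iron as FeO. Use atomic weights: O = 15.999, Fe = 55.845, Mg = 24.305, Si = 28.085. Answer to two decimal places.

35.11 wt%

M((Mg_0.42Fe_0.58)_2Si_2O_6) = 237.360 g/mol; M(FeO) = 71.844 g/mol.
Moles FeO per formula unit = 1.16 Fe ÷ 1 = 1.1600.
FeO fraction = (1.1600 × 71.844) / 237.360 = 83.339/237.360 = 0.3511.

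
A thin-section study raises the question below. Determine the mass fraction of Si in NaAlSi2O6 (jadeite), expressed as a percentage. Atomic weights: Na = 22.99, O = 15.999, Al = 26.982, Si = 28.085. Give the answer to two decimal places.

27.79 weight percent

Molar mass of NaAlSi2O6: 1·22.99 + 1·26.982 + 2·28.085 + 6·15.999 = 202.136 g/mol.
Mass of Si per formula unit: 2 × 28.085 = 56.170 g.
Weight fraction Si = 56.170 / 202.136 = 0.2779.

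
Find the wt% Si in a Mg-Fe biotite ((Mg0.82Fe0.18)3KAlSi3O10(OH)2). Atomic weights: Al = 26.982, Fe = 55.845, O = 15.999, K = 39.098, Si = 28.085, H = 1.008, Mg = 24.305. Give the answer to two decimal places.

Formula mass = 2.46·24.305 + 0.54·55.845 + 1·39.098 + 1·26.982 + 3·28.085 + 12·15.999 + 2·1.008 = 434.286 g/mol, of which 84.255 g is Si.
So Si makes up 84.255/434.286 = 0.1940 of the mass, i.e. 19.40%.

19.40 weight percent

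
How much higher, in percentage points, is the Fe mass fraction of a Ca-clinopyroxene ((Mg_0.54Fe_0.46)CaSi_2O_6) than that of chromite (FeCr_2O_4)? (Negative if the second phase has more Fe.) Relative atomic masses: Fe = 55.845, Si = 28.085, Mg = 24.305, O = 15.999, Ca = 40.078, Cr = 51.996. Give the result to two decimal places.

-13.83 percentage points

M((Mg_0.54Fe_0.46)CaSi_2O_6) = 231.055 g/mol, so wt% Fe = 25.689/231.055 × 100 = 11.12%.
M(FeCr_2O_4) = 223.833 g/mol, so wt% Fe = 55.845/223.833 × 100 = 24.95%.
11.12 − 24.95 = -13.83 pp.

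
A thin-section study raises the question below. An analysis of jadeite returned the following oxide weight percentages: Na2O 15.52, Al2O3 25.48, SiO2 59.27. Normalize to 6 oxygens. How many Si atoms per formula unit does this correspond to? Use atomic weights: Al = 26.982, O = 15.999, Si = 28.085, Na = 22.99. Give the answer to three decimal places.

Na2O: 15.52/61.979 = 0.25041 mol → 0.50082 mol Na, 0.25041 mol O.
Al2O3: 25.48/101.961 = 0.24990 mol → 0.49980 mol Al, 0.74970 mol O.
SiO2: 59.27/60.083 = 0.98647 mol → 0.98647 mol Si, 1.97294 mol O.
Total oxygen = 2.97305 mol. Normalization factor = 6/2.97305 = 2.01813.
Si per 6 O = 0.98647 × 2.01813 = 1.991.

1.991 Si apfu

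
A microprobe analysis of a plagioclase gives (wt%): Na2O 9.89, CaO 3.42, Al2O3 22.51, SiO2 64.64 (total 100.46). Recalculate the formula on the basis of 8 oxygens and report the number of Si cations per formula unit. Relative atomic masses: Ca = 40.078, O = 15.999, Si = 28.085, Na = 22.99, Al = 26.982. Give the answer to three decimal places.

Na2O (M=61.979): mol = 0.15957; Na = 0.31914, O = 0.15957.
CaO (M=56.077): mol = 0.06099; Ca = 0.06099, O = 0.06099.
Al2O3 (M=101.961): mol = 0.22077; Al = 0.44154, O = 0.66231.
SiO2 (M=60.083): mol = 1.07585; Si = 1.07585, O = 2.15170.
ΣO = 3.03457; factor = 8/ΣO = 2.63629.
Si apfu = 1.07585 × 2.63629 = 2.836.

2.836 Si apfu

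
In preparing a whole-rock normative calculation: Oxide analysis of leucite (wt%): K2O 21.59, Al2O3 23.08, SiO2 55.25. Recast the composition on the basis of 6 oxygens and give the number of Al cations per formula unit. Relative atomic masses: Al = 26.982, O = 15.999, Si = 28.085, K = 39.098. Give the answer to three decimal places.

0.989 Al apfu

K2O: 21.59/94.195 = 0.22921 mol → 0.45842 mol K, 0.22921 mol O.
Al2O3: 23.08/101.961 = 0.22636 mol → 0.45272 mol Al, 0.67908 mol O.
SiO2: 55.25/60.083 = 0.91956 mol → 0.91956 mol Si, 1.83912 mol O.
Total oxygen = 2.74741 mol. Normalization factor = 6/2.74741 = 2.18387.
Al per 6 O = 0.45272 × 2.18387 = 0.989.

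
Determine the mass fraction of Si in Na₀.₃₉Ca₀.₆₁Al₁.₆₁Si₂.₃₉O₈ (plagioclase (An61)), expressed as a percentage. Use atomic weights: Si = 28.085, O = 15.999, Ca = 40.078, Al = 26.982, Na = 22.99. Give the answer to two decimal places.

M(Na₀.₃₉Ca₀.₆₁Al₁.₆₁Si₂.₃₉O₈) = 271.970 g/mol.
Si contributes 2.39 × 28.085 = 67.123 g per mole.
67.123/271.970 = 0.2468 → 24.68%.

24.68 weight percent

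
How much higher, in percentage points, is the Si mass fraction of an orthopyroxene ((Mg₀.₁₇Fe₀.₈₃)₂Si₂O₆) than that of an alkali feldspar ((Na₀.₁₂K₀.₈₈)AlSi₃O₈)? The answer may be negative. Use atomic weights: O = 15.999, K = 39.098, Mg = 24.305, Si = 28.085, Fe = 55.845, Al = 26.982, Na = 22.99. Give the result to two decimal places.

-8.29 percentage points

First mineral: 56.170 g Si in 253.130 g formula = 22.19 wt% Si.
Second mineral: 84.255 g Si in 276.394 g formula = 30.48 wt% Si.
22.19% − 30.48% gives a difference of -8.29 percentage points.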